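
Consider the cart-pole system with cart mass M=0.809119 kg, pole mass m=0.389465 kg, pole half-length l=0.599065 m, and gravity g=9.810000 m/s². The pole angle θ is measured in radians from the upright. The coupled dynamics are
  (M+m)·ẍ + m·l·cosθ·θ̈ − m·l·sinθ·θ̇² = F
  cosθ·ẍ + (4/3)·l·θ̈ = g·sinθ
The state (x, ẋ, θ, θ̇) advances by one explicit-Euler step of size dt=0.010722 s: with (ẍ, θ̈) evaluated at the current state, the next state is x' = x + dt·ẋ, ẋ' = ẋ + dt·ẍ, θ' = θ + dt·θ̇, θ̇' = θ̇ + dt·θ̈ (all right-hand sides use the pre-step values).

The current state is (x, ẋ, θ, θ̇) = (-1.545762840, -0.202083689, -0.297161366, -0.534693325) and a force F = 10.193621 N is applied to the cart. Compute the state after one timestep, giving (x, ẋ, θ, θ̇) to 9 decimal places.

(-1.547929581, -0.075744641, -0.302894348, -0.724489193)

sinθ=-0.292807169, cosθ=0.956171513
temp = (F + m·l·θ̇²·sinθ)/(M+m) = (10.193621 + -0.019531411)/1.198584 = 8.488424332
θ̈ = (g·sinθ − cosθ·temp)/(l·(4/3 − m·cos²θ/(M+m))) = -17.701535933
ẍ = temp − m·l·θ̈·cosθ/(M+m) = 11.783160608
Euler: x'=-1.545762840+0.010722·-0.202083689=-1.547929581, ẋ'=-0.202083689+0.010722·11.783160608=-0.075744641
       θ'=-0.297161366+0.010722·-0.534693325=-0.302894348, θ̇'=-0.534693325+0.010722·-17.701535933=-0.724489193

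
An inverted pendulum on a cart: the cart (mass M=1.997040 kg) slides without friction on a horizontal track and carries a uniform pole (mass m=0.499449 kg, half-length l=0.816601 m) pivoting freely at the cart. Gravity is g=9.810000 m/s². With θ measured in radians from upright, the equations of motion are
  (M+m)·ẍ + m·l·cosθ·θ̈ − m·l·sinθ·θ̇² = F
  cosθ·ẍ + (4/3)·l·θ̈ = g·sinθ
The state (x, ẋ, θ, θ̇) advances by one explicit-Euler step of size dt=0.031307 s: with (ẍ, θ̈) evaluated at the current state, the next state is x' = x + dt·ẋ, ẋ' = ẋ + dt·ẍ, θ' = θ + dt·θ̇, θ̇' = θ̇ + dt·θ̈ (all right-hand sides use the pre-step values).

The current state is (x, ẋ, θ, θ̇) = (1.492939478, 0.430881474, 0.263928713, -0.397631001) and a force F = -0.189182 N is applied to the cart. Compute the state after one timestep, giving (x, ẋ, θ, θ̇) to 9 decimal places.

sinθ=0.260875227, cosθ=0.965372527
temp = (F + m·l·θ̇²·sinθ)/(M+m) = (-0.189182 + 0.016822648)/2.496489 = -0.069040701
θ̈ = (g·sinθ − cosθ·temp)/(l·(4/3 − m·cos²θ/(M+m))) = 2.803732993
ẍ = temp − m·l·θ̈·cosθ/(M+m) = -0.511224663
Euler: x'=1.492939478+0.031307·0.430881474=1.506429084, ẋ'=0.430881474+0.031307·-0.511224663=0.414876563
       θ'=0.263928713+0.031307·-0.397631001=0.251480079, θ̇'=-0.397631001+0.031307·2.803732993=-0.309854532

(1.506429084, 0.414876563, 0.251480079, -0.309854532)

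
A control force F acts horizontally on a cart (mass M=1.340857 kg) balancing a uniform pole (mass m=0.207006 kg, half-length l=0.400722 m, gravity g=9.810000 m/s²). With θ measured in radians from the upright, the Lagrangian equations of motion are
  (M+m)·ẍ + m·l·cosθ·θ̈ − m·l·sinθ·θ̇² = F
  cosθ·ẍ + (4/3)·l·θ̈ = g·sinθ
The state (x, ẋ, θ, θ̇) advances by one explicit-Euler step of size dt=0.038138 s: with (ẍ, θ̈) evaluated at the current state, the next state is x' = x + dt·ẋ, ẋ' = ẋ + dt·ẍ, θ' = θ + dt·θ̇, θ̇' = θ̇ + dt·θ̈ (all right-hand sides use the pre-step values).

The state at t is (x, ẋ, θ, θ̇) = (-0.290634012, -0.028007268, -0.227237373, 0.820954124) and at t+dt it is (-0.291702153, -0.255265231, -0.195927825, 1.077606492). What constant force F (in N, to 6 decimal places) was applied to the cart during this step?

ẍ = (ẋ'−ẋ)/dt = (-0.255265231−-0.028007268)/0.038138 = -5.958833
θ̈ = (θ̇'−θ̇)/dt = (1.077606492−0.820954124)/0.038138 = 6.729571
sinθ=-0.225287, cosθ=0.974292
F = (M+m)·ẍ + m·l·cosθ·θ̈ − m·l·sinθ·θ̇² = -9.223457 + 0.543880 − -0.012595 = -8.666982

F = -8.666982 N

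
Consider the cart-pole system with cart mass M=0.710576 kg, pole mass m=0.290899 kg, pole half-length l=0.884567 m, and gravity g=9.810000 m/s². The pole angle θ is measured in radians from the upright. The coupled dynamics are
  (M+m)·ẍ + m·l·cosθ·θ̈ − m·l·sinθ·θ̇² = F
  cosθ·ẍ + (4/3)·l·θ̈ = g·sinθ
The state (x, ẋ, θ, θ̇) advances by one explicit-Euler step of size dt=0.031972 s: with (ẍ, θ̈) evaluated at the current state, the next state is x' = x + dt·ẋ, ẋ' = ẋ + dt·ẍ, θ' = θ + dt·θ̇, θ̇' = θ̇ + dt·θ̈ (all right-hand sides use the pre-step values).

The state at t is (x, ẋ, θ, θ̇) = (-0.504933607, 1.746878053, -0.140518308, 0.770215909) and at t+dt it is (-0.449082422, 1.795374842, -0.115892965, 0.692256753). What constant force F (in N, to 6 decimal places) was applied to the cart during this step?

F = 0.919216 N

ẍ = (ẋ'−ẋ)/dt = (1.795374842−1.746878053)/0.031972 = 1.516852
θ̈ = (θ̇'−θ̇)/dt = (0.692256753−0.770215909)/0.031972 = -2.438357
sinθ=-0.140056, cosθ=0.990144
F = (M+m)·ẍ + m·l·cosθ·θ̈ − m·l·sinθ·θ̇² = 1.519089 + -0.621253 − -0.021380 = 0.919216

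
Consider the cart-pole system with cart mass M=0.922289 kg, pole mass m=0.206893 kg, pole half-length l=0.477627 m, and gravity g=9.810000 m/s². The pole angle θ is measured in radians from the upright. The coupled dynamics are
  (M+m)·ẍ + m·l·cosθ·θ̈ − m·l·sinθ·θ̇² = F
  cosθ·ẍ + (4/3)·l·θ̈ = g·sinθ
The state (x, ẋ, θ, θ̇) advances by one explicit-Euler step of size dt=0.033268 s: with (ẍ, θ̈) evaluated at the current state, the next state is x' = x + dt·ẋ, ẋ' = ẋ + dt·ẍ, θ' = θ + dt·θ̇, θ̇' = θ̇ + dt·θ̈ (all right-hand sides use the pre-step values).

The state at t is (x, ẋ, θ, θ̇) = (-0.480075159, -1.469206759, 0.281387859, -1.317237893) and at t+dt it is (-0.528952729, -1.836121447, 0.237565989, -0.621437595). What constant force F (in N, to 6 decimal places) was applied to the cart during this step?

ẍ = (ẋ'−ẋ)/dt = (-1.836121447−-1.469206759)/0.033268 = -11.029058
θ̈ = (θ̇'−θ̇)/dt = (-0.621437595−-1.317237893)/0.033268 = 20.915002
sinθ=0.277689, cosθ=0.960671
F = (M+m)·ẍ + m·l·cosθ·θ̈ − m·l·sinθ·θ̇² = -12.453813 + 1.985488 − 0.047613 = -10.515938

F = -10.515938 N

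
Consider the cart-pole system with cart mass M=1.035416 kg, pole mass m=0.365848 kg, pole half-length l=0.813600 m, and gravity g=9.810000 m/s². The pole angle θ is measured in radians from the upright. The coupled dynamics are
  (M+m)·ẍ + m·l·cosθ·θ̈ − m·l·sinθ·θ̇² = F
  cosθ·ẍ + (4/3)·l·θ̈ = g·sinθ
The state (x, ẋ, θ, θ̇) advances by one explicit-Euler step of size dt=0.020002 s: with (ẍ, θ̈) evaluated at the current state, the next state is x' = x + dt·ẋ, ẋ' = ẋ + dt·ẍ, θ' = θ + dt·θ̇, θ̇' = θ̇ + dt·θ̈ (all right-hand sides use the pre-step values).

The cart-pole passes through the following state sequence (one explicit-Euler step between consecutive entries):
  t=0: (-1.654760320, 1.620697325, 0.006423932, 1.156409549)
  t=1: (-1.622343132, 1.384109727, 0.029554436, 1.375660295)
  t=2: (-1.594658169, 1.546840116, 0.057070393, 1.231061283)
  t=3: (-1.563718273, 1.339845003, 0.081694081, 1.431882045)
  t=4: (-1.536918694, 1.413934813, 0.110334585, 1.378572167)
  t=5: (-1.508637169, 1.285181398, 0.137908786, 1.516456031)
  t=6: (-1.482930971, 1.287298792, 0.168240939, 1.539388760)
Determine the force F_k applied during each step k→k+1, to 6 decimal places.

F_0 = -13.314335 N
F_1 = 9.232758 N
F_2 = -11.543430 N
F_3 = 4.349980 N
F_4 = -7.042860 N
F_5 = 0.392264 N

step 0→1:
  ẍ = (ẋ'−ẋ)/dt = (1.384109727−1.620697325)/0.020002 = -11.828197
  θ̈ = (θ̇'−θ̇)/dt = (1.375660295−1.156409549)/0.020002 = 10.961441
  sinθ=0.006424, cosθ=0.999979
  F = (M+m)·ẍ + m·l·cosθ·θ̈ − m·l·sinθ·θ̇² = -16.574427 + 3.262649 − 0.002557 = -13.314335
step 1→2:
  ẍ = (ẋ'−ẋ)/dt = (1.546840116−1.384109727)/0.020002 = 8.135706
  θ̈ = (θ̇'−θ̇)/dt = (1.231061283−1.375660295)/0.020002 = -7.229228
  sinθ=0.029550, cosθ=0.999563
  F = (M+m)·ẍ + m·l·cosθ·θ̈ − m·l·sinθ·θ̇² = 11.400272 + -2.150868 − 0.016645 = 9.232758
step 2→3:
  ẍ = (ẋ'−ẋ)/dt = (1.339845003−1.546840116)/0.020002 = -10.348721
  θ̈ = (θ̇'−θ̇)/dt = (1.431882045−1.231061283)/0.020002 = 10.040034
  sinθ=0.057039, cosθ=0.998372
  F = (M+m)·ẍ + m·l·cosθ·θ̈ − m·l·sinθ·θ̇² = -14.501290 + 2.983590 − 0.025730 = -11.543430
step 3→4:
  ẍ = (ẋ'−ẋ)/dt = (1.413934813−1.339845003)/0.020002 = 3.704120
  θ̈ = (θ̇'−θ̇)/dt = (1.378572167−1.431882045)/0.020002 = -2.665227
  sinθ=0.081603, cosθ=0.996665
  F = (M+m)·ẍ + m·l·cosθ·θ̈ − m·l·sinθ·θ̇² = 5.190450 + -0.790670 − 0.049800 = 4.349980
step 4→5:
  ẍ = (ẋ'−ẋ)/dt = (1.285181398−1.413934813)/0.020002 = -6.437027
  θ̈ = (θ̇'−θ̇)/dt = (1.516456031−1.378572167)/0.020002 = 6.893504
  sinθ=0.110111, cosθ=0.993919
  F = (M+m)·ẍ + m·l·cosθ·θ̈ − m·l·sinθ·θ̇² = -9.019974 + 2.039402 − 0.062287 = -7.042860
step 5→6:
  ẍ = (ẋ'−ẋ)/dt = (1.287298792−1.285181398)/0.020002 = 0.105859
  θ̈ = (θ̇'−θ̇)/dt = (1.539388760−1.516456031)/0.020002 = 1.146522
  sinθ=0.137472, cosθ=0.990506
  F = (M+m)·ẍ + m·l·cosθ·θ̈ − m·l·sinθ·θ̇² = 0.148337 + 0.338027 − 0.094099 = 0.392264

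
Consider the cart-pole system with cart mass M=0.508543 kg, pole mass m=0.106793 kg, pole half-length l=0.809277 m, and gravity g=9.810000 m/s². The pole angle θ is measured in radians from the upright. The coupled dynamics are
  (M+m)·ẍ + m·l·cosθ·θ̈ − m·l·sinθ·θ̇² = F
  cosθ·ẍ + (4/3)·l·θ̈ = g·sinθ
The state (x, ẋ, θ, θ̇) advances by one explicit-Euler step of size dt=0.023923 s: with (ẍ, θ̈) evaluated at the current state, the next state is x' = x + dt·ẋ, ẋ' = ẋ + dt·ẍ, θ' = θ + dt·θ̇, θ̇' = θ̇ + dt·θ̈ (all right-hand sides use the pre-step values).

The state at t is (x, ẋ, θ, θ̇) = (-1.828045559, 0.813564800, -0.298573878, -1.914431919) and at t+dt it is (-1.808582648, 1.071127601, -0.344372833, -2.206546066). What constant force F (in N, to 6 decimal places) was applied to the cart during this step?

F = 5.709470 N

ẍ = (ẋ'−ẋ)/dt = (1.071127601−0.813564800)/0.023923 = 10.766325
θ̈ = (θ̇'−θ̇)/dt = (-2.206546066−-1.914431919)/0.023923 = -12.210598
sinθ=-0.294157, cosθ=0.955757
F = (M+m)·ẍ + m·l·cosθ·θ̈ − m·l·sinθ·θ̇² = 6.624908 + -1.008613 − -0.093175 = 5.709470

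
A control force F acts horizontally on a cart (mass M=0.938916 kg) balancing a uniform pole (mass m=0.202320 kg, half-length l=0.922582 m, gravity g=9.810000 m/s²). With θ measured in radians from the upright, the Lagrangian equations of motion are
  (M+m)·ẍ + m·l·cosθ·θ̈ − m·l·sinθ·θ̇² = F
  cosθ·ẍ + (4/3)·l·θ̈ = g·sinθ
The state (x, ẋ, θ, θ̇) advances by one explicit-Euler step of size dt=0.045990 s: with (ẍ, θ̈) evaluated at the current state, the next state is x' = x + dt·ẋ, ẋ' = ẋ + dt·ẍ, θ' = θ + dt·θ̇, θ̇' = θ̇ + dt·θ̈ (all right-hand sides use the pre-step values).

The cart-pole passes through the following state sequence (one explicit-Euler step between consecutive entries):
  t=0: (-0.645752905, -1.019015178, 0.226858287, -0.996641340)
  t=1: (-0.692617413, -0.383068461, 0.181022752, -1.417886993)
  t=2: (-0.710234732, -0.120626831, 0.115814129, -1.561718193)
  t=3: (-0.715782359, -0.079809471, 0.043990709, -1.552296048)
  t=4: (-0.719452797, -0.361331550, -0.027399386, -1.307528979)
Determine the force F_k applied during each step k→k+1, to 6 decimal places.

step 0→1:
  ẍ = (ẋ'−ẋ)/dt = (-0.383068461−-1.019015178)/0.045990 = 13.827935
  θ̈ = (θ̇'−θ̇)/dt = (-1.417886993−-0.996641340)/0.045990 = -9.159505
  sinθ=0.224917, cosθ=0.974378
  F = (M+m)·ẍ + m·l·cosθ·θ̈ − m·l·sinθ·θ̇² = 15.780937 + -1.665878 − 0.041701 = 14.073358
step 1→2:
  ẍ = (ẋ'−ẋ)/dt = (-0.120626831−-0.383068461)/0.045990 = 5.706493
  θ̈ = (θ̇'−θ̇)/dt = (-1.561718193−-1.417886993)/0.045990 = -3.127445
  sinθ=0.180036, cosθ=0.983660
  F = (M+m)·ẍ + m·l·cosθ·θ̈ − m·l·sinθ·θ̇² = 6.512456 + -0.574220 − 0.067559 = 5.870676
step 2→3:
  ẍ = (ẋ'−ẋ)/dt = (-0.079809471−-0.120626831)/0.045990 = 0.887527
  θ̈ = (θ̇'−θ̇)/dt = (-1.552296048−-1.561718193)/0.045990 = 0.204874
  sinθ=0.115555, cosθ=0.993301
  F = (M+m)·ẍ + m·l·cosθ·θ̈ − m·l·sinθ·θ̇² = 1.012878 + 0.037985 − 0.052606 = 0.998256
step 3→4:
  ẍ = (ẋ'−ẋ)/dt = (-0.361331550−-0.079809471)/0.045990 = -6.121376
  θ̈ = (θ̇'−θ̇)/dt = (-1.307528979−-1.552296048)/0.045990 = 5.322180
  sinθ=0.043977, cosθ=0.999033
  F = (M+m)·ẍ + m·l·cosθ·θ̈ − m·l·sinθ·θ̇² = -6.985935 + 0.992460 − 0.019779 = -6.013254

F_0 = 14.073358 N
F_1 = 5.870676 N
F_2 = 0.998256 N
F_3 = -6.013254 N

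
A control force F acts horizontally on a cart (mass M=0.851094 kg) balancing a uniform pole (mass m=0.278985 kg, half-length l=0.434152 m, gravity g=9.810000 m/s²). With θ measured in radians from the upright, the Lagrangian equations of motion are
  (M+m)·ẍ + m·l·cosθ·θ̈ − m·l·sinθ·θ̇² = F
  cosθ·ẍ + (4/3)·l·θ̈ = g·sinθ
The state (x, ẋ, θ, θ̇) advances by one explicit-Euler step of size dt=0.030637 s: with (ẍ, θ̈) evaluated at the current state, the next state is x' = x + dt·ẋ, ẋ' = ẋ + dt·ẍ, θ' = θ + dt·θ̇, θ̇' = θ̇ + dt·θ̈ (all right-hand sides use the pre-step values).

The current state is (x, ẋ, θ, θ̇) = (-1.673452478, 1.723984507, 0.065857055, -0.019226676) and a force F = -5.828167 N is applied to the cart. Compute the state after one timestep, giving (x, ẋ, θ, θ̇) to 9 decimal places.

sinθ=0.065809460, cosθ=0.997832208
temp = (F + m·l·θ̇²·sinθ)/(M+m) = (-5.828167 + 0.000002947)/1.130079 = -5.157306749
θ̈ = (g·sinθ − cosθ·temp)/(l·(4/3 − m·cos²θ/(M+m))) = 12.266599049
ẍ = temp − m·l·θ̈·cosθ/(M+m) = -6.469191073
Euler: x'=-1.673452478+0.030637·1.723984507=-1.620634765, ẋ'=1.723984507+0.030637·-6.469191073=1.525787900
       θ'=0.065857055+0.030637·-0.019226676=0.065268007, θ̇'=-0.019226676+0.030637·12.266599049=0.356585119

(-1.620634765, 1.525787900, 0.065268007, 0.356585119)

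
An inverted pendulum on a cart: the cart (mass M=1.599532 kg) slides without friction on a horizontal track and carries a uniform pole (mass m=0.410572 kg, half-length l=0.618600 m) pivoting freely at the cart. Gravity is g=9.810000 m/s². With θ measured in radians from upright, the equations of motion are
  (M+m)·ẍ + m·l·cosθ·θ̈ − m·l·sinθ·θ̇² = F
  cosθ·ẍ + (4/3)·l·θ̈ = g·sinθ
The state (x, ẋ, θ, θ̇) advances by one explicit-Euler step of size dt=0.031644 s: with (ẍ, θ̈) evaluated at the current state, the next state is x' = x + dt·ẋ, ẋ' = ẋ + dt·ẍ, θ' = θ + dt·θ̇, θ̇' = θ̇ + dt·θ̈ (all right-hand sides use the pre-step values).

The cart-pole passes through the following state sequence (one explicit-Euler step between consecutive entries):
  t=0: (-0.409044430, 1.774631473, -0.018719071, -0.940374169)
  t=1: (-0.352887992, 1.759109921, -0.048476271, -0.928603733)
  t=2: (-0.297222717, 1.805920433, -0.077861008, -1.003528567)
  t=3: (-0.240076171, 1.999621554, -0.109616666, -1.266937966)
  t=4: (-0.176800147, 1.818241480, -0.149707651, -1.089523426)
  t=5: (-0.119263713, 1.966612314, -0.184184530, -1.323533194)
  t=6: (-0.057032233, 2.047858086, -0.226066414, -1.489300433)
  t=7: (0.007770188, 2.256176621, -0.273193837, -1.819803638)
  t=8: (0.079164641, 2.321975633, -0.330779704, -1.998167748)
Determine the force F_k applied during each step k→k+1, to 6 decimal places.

F_0 = -0.887308 N
F_1 = 2.383478 N
F_2 = 10.216501 N
F_3 = -10.061695 N
F_4 = 7.612652 N
F_5 = 3.934441 N
F_6 = 10.773993 N
F_7 = 3.028162 N

step 0→1:
  ẍ = (ẋ'−ẋ)/dt = (1.759109921−1.774631473)/0.031644 = -0.490505
  θ̈ = (θ̇'−θ̇)/dt = (-0.928603733−-0.940374169)/0.031644 = 0.371964
  sinθ=-0.018718, cosθ=0.999825
  F = (M+m)·ẍ + m·l·cosθ·θ̈ − m·l·sinθ·θ̇² = -0.985967 + 0.094455 − -0.004204 = -0.887308
step 1→2:
  ẍ = (ẋ'−ẋ)/dt = (1.805920433−1.759109921)/0.031644 = 1.479286
  θ̈ = (θ̇'−θ̇)/dt = (-1.003528567−-0.928603733)/0.031644 = -2.367742
  sinθ=-0.048457, cosθ=0.998825
  F = (M+m)·ẍ + m·l·cosθ·θ̈ − m·l·sinθ·θ̇² = 2.973518 + -0.600652 − -0.010613 = 2.383478
step 2→3:
  ẍ = (ẋ'−ẋ)/dt = (1.999621554−1.805920433)/0.031644 = 6.121259
  θ̈ = (θ̇'−θ̇)/dt = (-1.266937966−-1.003528567)/0.031644 = -8.324150
  sinθ=-0.077782, cosθ=0.996970
  F = (M+m)·ẍ + m·l·cosθ·θ̈ − m·l·sinθ·θ̇² = 12.304367 + -2.107761 − -0.019895 = 10.216501
step 3→4:
  ẍ = (ẋ'−ẋ)/dt = (1.818241480−1.999621554)/0.031644 = -5.731895
  θ̈ = (θ̇'−θ̇)/dt = (-1.089523426−-1.266937966)/0.031644 = 5.606578
  sinθ=-0.109397, cosθ=0.993998
  F = (M+m)·ẍ + m·l·cosθ·θ̈ − m·l·sinθ·θ̇² = -11.521704 + 1.415411 − -0.044598 = -10.061695
step 4→5:
  ẍ = (ẋ'−ẋ)/dt = (1.966612314−1.818241480)/0.031644 = 4.688751
  θ̈ = (θ̇'−θ̇)/dt = (-1.323533194−-1.089523426)/0.031644 = -7.395075
  sinθ=-0.149149, cosθ=0.988815
  F = (M+m)·ẍ + m·l·cosθ·θ̈ − m·l·sinθ·θ̇² = 9.424877 + -1.857192 − -0.044967 = 7.612652
step 5→6:
  ẍ = (ẋ'−ẋ)/dt = (2.047858086−1.966612314)/0.031644 = 2.567494
  θ̈ = (θ̇'−θ̇)/dt = (-1.489300433−-1.323533194)/0.031644 = -5.238505
  sinθ=-0.183145, cosθ=0.983086
  F = (M+m)·ẍ + m·l·cosθ·θ̈ − m·l·sinθ·θ̇² = 5.160929 + -1.307971 − -0.081482 = 3.934441
step 6→7:
  ẍ = (ẋ'−ẋ)/dt = (2.256176621−2.047858086)/0.031644 = 6.583192
  θ̈ = (θ̇'−θ̇)/dt = (-1.819803638−-1.489300433)/0.031644 = -10.444419
  sinθ=-0.224146, cosθ=0.974556
  F = (M+m)·ẍ + m·l·cosθ·θ̈ − m·l·sinθ·θ̇² = 13.232901 + -2.585176 − -0.126268 = 10.773993
step 7→8:
  ẍ = (ẋ'−ẋ)/dt = (2.321975633−2.256176621)/0.031644 = 2.079352
  θ̈ = (θ̇'−θ̇)/dt = (-1.998167748−-1.819803638)/0.031644 = -5.636585
  sinθ=-0.269808, cosθ=0.962914
  F = (M+m)·ẍ + m·l·cosθ·θ̈ − m·l·sinθ·θ̇² = 4.179714 + -1.378488 − -0.226936 = 3.028162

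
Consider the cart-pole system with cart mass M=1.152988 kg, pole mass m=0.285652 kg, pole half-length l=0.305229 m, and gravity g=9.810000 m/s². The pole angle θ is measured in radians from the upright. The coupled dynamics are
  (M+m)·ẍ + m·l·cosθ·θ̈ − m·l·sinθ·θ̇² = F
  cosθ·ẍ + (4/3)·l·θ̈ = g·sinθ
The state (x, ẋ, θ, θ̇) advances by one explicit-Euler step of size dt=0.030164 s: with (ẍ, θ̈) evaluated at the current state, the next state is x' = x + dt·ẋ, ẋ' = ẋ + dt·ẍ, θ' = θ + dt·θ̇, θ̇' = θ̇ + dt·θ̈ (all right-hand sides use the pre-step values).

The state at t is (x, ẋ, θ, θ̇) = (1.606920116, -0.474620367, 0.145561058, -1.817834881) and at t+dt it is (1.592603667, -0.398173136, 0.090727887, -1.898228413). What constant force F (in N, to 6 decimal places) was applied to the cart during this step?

ẍ = (ẋ'−ẋ)/dt = (-0.398173136−-0.474620367)/0.030164 = 2.534386
θ̈ = (θ̇'−θ̇)/dt = (-1.898228413−-1.817834881)/0.030164 = -2.665215
sinθ=0.145048, cosθ=0.989425
F = (M+m)·ẍ + m·l·cosθ·θ̈ − m·l·sinθ·θ̇² = 3.646070 + -0.229921 − 0.041791 = 3.374358

F = 3.374358 N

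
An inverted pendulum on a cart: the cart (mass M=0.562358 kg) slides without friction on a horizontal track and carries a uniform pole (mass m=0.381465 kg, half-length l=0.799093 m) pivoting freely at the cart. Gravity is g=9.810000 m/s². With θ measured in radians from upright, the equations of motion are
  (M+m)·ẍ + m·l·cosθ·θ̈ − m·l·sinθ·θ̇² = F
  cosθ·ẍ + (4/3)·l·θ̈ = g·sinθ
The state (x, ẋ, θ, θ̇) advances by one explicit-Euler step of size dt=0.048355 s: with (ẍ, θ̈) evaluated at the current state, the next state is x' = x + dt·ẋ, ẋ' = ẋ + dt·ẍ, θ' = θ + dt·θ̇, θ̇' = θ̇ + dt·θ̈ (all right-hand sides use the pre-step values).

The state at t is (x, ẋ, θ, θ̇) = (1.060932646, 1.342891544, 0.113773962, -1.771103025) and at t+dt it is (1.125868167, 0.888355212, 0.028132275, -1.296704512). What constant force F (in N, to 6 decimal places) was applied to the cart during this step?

ẍ = (ẋ'−ẋ)/dt = (0.888355212−1.342891544)/0.048355 = -9.399986
θ̈ = (θ̇'−θ̇)/dt = (-1.296704512−-1.771103025)/0.048355 = 9.810744
sinθ=0.113529, cosθ=0.993535
F = (M+m)·ẍ + m·l·cosθ·θ̈ − m·l·sinθ·θ̇² = -8.871923 + 2.971235 − 0.108554 = -6.009242

F = -6.009242 N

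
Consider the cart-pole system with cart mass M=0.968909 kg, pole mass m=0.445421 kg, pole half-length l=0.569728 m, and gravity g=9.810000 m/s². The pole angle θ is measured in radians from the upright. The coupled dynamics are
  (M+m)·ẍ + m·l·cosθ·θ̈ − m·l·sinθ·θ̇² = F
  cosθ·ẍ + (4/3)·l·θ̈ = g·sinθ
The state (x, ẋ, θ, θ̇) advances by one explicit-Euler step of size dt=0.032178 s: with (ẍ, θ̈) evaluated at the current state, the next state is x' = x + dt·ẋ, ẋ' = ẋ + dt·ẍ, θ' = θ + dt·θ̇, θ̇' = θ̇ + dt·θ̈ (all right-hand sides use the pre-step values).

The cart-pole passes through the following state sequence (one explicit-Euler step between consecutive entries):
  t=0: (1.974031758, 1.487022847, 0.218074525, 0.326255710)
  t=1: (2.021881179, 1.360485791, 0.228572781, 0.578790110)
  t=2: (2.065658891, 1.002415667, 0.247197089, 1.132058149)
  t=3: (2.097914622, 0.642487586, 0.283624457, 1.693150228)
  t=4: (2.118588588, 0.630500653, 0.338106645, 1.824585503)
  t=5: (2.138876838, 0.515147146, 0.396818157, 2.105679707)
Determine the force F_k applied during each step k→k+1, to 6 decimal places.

step 0→1:
  ẍ = (ẋ'−ẋ)/dt = (1.360485791−1.487022847)/0.032178 = -3.932409
  θ̈ = (θ̇'−θ̇)/dt = (0.578790110−0.326255710)/0.032178 = 7.848045
  sinθ=0.216350, cosθ=0.976316
  F = (M+m)·ẍ + m·l·cosθ·θ̈ − m·l·sinθ·θ̇² = -5.561724 + 1.944420 − 0.005844 = -3.623148
step 1→2:
  ẍ = (ẋ'−ẋ)/dt = (1.002415667−1.360485791)/0.032178 = -11.127793
  θ̈ = (θ̇'−θ̇)/dt = (1.132058149−0.578790110)/0.032178 = 17.193985
  sinθ=0.226588, cosθ=0.973991
  F = (M+m)·ẍ + m·l·cosθ·θ̈ − m·l·sinθ·θ̇² = -15.738371 + 4.249811 − 0.019263 = -11.507823
step 2→3:
  ẍ = (ẋ'−ẋ)/dt = (0.642487586−1.002415667)/0.032178 = -11.185533
  θ̈ = (θ̇'−θ̇)/dt = (1.693150228−1.132058149)/0.032178 = 17.437133
  sinθ=0.244687, cosθ=0.969602
  F = (M+m)·ẍ + m·l·cosθ·θ̈ − m·l·sinθ·θ̇² = -15.820035 + 4.290490 − 0.079577 = -11.609122
step 3→4:
  ẍ = (ẋ'−ẋ)/dt = (0.630500653−0.642487586)/0.032178 = -0.372520
  θ̈ = (θ̇'−θ̇)/dt = (1.824585503−1.693150228)/0.032178 = 4.084632
  sinθ=0.279837, cosθ=0.960047
  F = (M+m)·ẍ + m·l·cosθ·θ̈ − m·l·sinθ·θ̇² = -0.526866 + 0.995139 − 0.203580 = 0.264694
step 4→5:
  ẍ = (ẋ'−ẋ)/dt = (0.515147146−0.630500653)/0.032178 = -3.584856
  θ̈ = (θ̇'−θ̇)/dt = (2.105679707−1.824585503)/0.032178 = 8.735602
  sinθ=0.331702, cosθ=0.943384
  F = (M+m)·ẍ + m·l·cosθ·θ̈ − m·l·sinθ·θ̇² = -5.070170 + 2.091317 − 0.280230 = -3.259083

F_0 = -3.623148 N
F_1 = -11.507823 N
F_2 = -11.609122 N
F_3 = 0.264694 N
F_4 = -3.259083 N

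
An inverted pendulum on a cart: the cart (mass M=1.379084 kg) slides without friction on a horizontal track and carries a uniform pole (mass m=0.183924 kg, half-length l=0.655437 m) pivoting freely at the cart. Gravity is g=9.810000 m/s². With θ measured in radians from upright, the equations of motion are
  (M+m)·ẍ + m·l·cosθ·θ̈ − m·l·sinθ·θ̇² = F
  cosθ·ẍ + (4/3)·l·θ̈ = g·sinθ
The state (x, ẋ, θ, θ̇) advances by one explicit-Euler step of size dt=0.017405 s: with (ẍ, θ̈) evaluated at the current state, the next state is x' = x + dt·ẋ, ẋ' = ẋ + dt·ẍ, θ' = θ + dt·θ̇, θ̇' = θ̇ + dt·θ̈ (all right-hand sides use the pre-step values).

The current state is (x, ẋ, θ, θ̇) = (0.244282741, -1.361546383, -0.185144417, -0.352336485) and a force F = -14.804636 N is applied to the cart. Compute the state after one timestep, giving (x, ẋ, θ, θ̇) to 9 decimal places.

sinθ=-0.184088484, cosθ=0.982909675
temp = (F + m·l·θ̇²·sinθ)/(M+m) = (-14.804636 + -0.002754934)/1.563008 = -9.473650125
θ̈ = (g·sinθ − cosθ·temp)/(l·(4/3 − m·cos²θ/(M+m))) = 9.389306393
ẍ = temp − m·l·θ̈·cosθ/(M+m) = -10.185445690
Euler: x'=0.244282741+0.017405·-1.361546383=0.220585026, ẋ'=-1.361546383+0.017405·-10.185445690=-1.538824065
       θ'=-0.185144417+0.017405·-0.352336485=-0.191276834, θ̇'=-0.352336485+0.017405·9.389306393=-0.188915607

(0.220585026, -1.538824065, -0.191276834, -0.188915607)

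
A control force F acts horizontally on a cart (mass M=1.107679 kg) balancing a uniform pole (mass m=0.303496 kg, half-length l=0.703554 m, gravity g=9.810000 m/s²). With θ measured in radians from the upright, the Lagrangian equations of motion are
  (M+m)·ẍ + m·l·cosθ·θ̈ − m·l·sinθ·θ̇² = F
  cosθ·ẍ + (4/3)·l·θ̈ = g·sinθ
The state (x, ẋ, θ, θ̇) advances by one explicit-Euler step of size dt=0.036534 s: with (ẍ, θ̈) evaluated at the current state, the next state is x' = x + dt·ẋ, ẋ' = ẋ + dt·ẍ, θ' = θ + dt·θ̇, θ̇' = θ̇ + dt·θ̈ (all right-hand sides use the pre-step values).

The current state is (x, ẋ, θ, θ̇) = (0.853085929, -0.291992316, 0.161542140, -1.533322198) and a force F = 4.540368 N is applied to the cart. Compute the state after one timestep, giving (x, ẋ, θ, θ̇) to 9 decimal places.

(0.842418282, -0.160941493, 0.105523747, -1.609755148)

sinθ=0.160840459, cosθ=0.986980419
temp = (F + m·l·θ̇²·sinθ)/(M+m) = (4.540368 + 0.080744427)/1.411175 = 3.274655820
θ̈ = (g·sinθ − cosθ·temp)/(l·(4/3 − m·cos²θ/(M+m))) = -2.092104620
ẍ = temp − m·l·θ̈·cosθ/(M+m) = 3.587092108
Euler: x'=0.853085929+0.036534·-0.291992316=0.842418282, ẋ'=-0.291992316+0.036534·3.587092108=-0.160941493
       θ'=0.161542140+0.036534·-1.533322198=0.105523747, θ̇'=-1.533322198+0.036534·-2.092104620=-1.609755148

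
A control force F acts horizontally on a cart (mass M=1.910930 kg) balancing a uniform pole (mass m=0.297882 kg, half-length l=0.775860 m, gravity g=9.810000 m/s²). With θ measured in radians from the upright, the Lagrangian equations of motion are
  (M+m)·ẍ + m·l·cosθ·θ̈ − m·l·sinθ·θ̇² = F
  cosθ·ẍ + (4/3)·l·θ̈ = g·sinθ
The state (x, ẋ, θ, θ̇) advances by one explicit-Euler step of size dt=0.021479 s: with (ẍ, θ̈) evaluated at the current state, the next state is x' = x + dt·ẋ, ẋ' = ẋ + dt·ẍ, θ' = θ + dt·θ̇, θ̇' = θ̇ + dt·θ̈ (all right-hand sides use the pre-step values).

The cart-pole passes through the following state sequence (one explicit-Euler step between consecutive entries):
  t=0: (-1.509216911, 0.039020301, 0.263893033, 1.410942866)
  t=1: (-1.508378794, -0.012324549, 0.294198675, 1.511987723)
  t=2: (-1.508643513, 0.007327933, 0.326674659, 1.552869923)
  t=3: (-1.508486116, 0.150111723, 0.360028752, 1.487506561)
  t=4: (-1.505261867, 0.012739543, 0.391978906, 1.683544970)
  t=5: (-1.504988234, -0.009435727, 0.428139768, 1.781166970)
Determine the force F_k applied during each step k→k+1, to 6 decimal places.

F_0 = -4.350497 N
F_1 = 2.288766 N
F_2 = 13.838342 N
F_3 = -12.332810 N
F_4 = -1.559909 N

step 0→1:
  ẍ = (ẋ'−ẋ)/dt = (-0.012324549−0.039020301)/0.021479 = -2.390467
  θ̈ = (θ̇'−θ̇)/dt = (1.511987723−1.410942866)/0.021479 = 4.704356
  sinθ=0.260841, cosθ=0.965382
  F = (M+m)·ẍ + m·l·cosθ·θ̈ − m·l·sinθ·θ̇² = -5.280093 + 1.049607 − 0.120011 = -4.350497
step 1→2:
  ẍ = (ẋ'−ẋ)/dt = (0.007327933−-0.012324549)/0.021479 = 0.914963
  θ̈ = (θ̇'−θ̇)/dt = (1.552869923−1.511987723)/0.021479 = 1.903357
  sinθ=0.289973, cosθ=0.957035
  F = (M+m)·ẍ + m·l·cosθ·θ̈ − m·l·sinθ·θ̇² = 2.020980 + 0.420994 − 0.153208 = 2.288766
step 2→3:
  ẍ = (ẋ'−ẋ)/dt = (0.150111723−0.007327933)/0.021479 = 6.647599
  θ̈ = (θ̇'−θ̇)/dt = (1.487506561−1.552869923)/0.021479 = -3.043129
  sinθ=0.320895, cosθ=0.947115
  F = (M+m)·ẍ + m·l·cosθ·θ̈ − m·l·sinθ·θ̇² = 14.683298 + -0.666117 − 0.178839 = 13.838342
step 3→4:
  ẍ = (ẋ'−ẋ)/dt = (0.012739543−0.150111723)/0.021479 = -6.395651
  θ̈ = (θ̇'−θ̇)/dt = (1.683544970−1.487506561)/0.021479 = 9.126980
  sinθ=0.352301, cosθ=0.935887
  F = (M+m)·ẍ + m·l·cosθ·θ̈ − m·l·sinθ·θ̇² = -14.126790 + 1.974140 − 0.180160 = -12.332810
step 4→5:
  ẍ = (ẋ'−ẋ)/dt = (-0.009435727−0.012739543)/0.021479 = -1.032416
  θ̈ = (θ̇'−θ̇)/dt = (1.781166970−1.683544970)/0.021479 = 4.544997
  sinθ=0.382018, cosθ=0.924155
  F = (M+m)·ẍ + m·l·cosθ·θ̈ − m·l·sinθ·θ̇² = -2.280414 + 0.970747 − 0.250242 = -1.559909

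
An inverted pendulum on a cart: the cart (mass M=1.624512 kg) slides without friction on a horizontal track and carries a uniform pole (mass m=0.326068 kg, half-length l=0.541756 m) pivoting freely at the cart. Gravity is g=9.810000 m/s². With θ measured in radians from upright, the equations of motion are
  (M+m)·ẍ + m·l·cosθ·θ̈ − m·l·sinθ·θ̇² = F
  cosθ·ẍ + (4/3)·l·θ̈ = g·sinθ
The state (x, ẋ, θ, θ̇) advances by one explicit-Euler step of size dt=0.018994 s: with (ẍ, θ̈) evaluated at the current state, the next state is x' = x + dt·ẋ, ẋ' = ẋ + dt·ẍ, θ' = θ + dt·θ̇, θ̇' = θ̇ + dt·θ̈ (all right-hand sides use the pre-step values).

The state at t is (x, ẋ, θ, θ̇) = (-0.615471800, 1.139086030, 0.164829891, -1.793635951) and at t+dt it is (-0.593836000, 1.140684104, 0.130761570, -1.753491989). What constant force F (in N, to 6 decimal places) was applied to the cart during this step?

F = 0.439153 N

ẍ = (ẋ'−ẋ)/dt = (1.140684104−1.139086030)/0.018994 = 0.084136
θ̈ = (θ̇'−θ̇)/dt = (-1.753491989−-1.793635951)/0.018994 = 2.113508
sinθ=0.164085, cosθ=0.986446
F = (M+m)·ẍ + m·l·cosθ·θ̈ − m·l·sinθ·θ̇² = 0.164114 + 0.368289 − 0.093250 = 0.439153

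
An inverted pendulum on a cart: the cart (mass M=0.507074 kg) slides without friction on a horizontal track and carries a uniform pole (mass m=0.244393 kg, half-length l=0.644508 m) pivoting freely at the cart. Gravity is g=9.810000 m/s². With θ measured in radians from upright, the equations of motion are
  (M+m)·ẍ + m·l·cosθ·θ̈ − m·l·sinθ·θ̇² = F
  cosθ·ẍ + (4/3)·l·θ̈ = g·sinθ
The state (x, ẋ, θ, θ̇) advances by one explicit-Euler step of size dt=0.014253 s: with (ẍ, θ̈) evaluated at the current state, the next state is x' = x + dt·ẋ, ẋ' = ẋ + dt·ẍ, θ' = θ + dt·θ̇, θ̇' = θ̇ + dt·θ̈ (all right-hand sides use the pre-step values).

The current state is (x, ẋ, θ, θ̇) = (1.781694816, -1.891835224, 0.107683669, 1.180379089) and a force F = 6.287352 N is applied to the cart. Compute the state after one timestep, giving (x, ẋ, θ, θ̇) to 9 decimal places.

(1.754730489, -1.738910589, 0.124507612, 1.020941896)

sinθ=0.107475677, cosθ=0.994207714
temp = (F + m·l·θ̇²·sinθ)/(M+m) = (6.287352 + 0.023586868)/0.751467 = 8.398158360
θ̈ = (g·sinθ − cosθ·temp)/(l·(4/3 − m·cos²θ/(M+m))) = -11.186219960
ẍ = temp − m·l·θ̈·cosθ/(M+m) = 10.729294539
Euler: x'=1.781694816+0.014253·-1.891835224=1.754730489, ẋ'=-1.891835224+0.014253·10.729294539=-1.738910589
       θ'=0.107683669+0.014253·1.180379089=0.124507612, θ̇'=1.180379089+0.014253·-11.186219960=1.020941896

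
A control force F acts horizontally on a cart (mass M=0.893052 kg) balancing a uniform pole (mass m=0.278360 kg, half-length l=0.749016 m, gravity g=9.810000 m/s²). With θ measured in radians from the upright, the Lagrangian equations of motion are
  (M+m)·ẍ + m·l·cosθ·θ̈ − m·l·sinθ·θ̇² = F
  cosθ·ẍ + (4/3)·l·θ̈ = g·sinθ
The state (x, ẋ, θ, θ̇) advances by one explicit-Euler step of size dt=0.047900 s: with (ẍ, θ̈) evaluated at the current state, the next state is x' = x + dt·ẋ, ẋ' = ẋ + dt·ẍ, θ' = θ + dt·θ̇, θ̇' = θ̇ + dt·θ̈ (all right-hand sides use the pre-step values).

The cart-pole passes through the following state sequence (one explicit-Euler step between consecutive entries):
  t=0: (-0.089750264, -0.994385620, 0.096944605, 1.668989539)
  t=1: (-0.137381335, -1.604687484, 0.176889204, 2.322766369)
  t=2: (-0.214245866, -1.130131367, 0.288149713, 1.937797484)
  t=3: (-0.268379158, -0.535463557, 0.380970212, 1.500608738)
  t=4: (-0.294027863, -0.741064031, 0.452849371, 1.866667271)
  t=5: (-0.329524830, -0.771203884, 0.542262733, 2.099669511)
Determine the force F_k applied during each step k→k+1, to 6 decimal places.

step 0→1:
  ẍ = (ẋ'−ẋ)/dt = (-1.604687484−-0.994385620)/0.047900 = -12.741166
  θ̈ = (θ̇'−θ̇)/dt = (2.322766369−1.668989539)/0.047900 = 13.648786
  sinθ=0.096793, cosθ=0.995305
  F = (M+m)·ẍ + m·l·cosθ·θ̈ − m·l·sinθ·θ̇² = -14.925155 + 2.832357 − 0.056214 = -12.149013
step 1→2:
  ẍ = (ẋ'−ẋ)/dt = (-1.130131367−-1.604687484)/0.047900 = 9.907226
  θ̈ = (θ̇'−θ̇)/dt = (1.937797484−2.322766369)/0.047900 = -8.036929
  sinθ=0.175968, cosθ=0.984396
  F = (M+m)·ẍ + m·l·cosθ·θ̈ − m·l·sinθ·θ̇² = 11.605443 + -1.649521 − 0.197944 = 9.757978
step 2→3:
  ẍ = (ẋ'−ẋ)/dt = (-0.535463557−-1.130131367)/0.047900 = 12.414777
  θ̈ = (θ̇'−θ̇)/dt = (1.500608738−1.937797484)/0.047900 = -9.127114
  sinθ=0.284179, cosθ=0.958771
  F = (M+m)·ẍ + m·l·cosθ·θ̈ − m·l·sinθ·θ̇² = 14.542819 + -1.824511 − 0.222488 = 12.495820
step 3→4:
  ẍ = (ẋ'−ẋ)/dt = (-0.741064031−-0.535463557)/0.047900 = -4.292285
  θ̈ = (θ̇'−θ̇)/dt = (1.866667271−1.500608738)/0.047900 = 7.642141
  sinθ=0.371821, cosθ=0.928304
  F = (M+m)·ẍ + m·l·cosθ·θ̈ − m·l·sinθ·θ̇² = -5.028035 + 1.479120 − 0.174569 = -3.723484
step 4→5:
  ẍ = (ẋ'−ẋ)/dt = (-0.771203884−-0.741064031)/0.047900 = -0.629224
  θ̈ = (θ̇'−θ̇)/dt = (2.099669511−1.866667271)/0.047900 = 4.864347
  sinθ=0.437529, cosθ=0.899204
  F = (M+m)·ẍ + m·l·cosθ·θ̈ − m·l·sinθ·θ̇² = -0.737081 + 0.911970 − 0.317862 = -0.142973

F_0 = -12.149013 N
F_1 = 9.757978 N
F_2 = 12.495820 N
F_3 = -3.723484 N
F_4 = -0.142973 N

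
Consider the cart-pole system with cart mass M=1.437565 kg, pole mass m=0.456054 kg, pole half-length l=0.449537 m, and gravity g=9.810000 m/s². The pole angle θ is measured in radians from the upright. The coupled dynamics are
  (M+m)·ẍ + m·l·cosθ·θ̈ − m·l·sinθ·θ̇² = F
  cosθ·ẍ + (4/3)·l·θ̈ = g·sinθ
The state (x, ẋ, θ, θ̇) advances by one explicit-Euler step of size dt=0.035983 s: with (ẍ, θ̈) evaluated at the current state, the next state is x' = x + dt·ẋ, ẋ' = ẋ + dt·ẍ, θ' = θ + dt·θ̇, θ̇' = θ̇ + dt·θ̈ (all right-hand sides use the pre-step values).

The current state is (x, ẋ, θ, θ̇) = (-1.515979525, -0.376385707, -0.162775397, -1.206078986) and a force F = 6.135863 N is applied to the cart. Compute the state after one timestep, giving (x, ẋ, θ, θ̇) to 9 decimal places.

(-1.529523012, -0.223648612, -0.206173737, -1.552974778)

sinθ=-0.162057537, cosθ=0.986781310
temp = (F + m·l·θ̇²·sinθ)/(M+m) = (6.135863 + -0.048328403)/1.893619 = 3.214762102
θ̈ = (g·sinθ − cosθ·temp)/(l·(4/3 − m·cos²θ/(M+m))) = -9.640546694
ẍ = temp − m·l·θ̈·cosθ/(M+m) = 4.244701538
Euler: x'=-1.515979525+0.035983·-0.376385707=-1.529523012, ẋ'=-0.376385707+0.035983·4.244701538=-0.223648612
       θ'=-0.162775397+0.035983·-1.206078986=-0.206173737, θ̇'=-1.206078986+0.035983·-9.640546694=-1.552974778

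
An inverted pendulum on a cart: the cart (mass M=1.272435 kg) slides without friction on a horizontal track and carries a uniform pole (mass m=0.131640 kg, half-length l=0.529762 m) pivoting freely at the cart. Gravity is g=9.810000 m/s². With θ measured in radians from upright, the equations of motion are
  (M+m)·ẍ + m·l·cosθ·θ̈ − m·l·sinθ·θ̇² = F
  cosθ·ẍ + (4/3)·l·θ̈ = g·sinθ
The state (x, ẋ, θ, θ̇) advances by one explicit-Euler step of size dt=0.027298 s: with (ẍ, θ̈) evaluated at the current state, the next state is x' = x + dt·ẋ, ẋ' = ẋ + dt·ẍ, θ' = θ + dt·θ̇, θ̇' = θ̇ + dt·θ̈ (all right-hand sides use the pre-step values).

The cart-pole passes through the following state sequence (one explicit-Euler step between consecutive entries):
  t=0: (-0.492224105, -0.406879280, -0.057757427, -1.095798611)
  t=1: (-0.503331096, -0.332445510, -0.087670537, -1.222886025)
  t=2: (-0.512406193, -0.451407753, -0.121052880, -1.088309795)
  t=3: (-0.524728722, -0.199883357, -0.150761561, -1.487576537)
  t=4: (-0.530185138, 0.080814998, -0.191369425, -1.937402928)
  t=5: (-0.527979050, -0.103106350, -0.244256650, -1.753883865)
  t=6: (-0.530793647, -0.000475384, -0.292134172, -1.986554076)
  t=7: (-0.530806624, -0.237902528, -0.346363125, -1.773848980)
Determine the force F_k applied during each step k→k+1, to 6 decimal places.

F_0 = 3.509214 N
F_1 = -5.767222 N
F_2 = 11.934616 N
F_3 = 13.324791 N
F_4 = -8.949947 N
F_5 = 4.753955 N
F_6 = -11.612453 N

step 0→1:
  ẍ = (ẋ'−ẋ)/dt = (-0.332445510−-0.406879280)/0.027298 = 2.726711
  θ̈ = (θ̇'−θ̇)/dt = (-1.222886025−-1.095798611)/0.027298 = -4.655558
  sinθ=-0.057725, cosθ=0.998333
  F = (M+m)·ẍ + m·l·cosθ·θ̈ − m·l·sinθ·θ̇² = 3.828507 + -0.324127 − -0.004834 = 3.509214
step 1→2:
  ẍ = (ẋ'−ẋ)/dt = (-0.451407753−-0.332445510)/0.027298 = -4.357911
  θ̈ = (θ̇'−θ̇)/dt = (-1.088309795−-1.222886025)/0.027298 = 4.929893
  sinθ=-0.087558, cosθ=0.996159
  F = (M+m)·ẍ + m·l·cosθ·θ̈ − m·l·sinθ·θ̇² = -6.118833 + 0.342480 − -0.009131 = -5.767222
step 2→3:
  ẍ = (ẋ'−ẋ)/dt = (-0.199883357−-0.451407753)/0.027298 = 9.214023
  θ̈ = (θ̇'−θ̇)/dt = (-1.487576537−-1.088309795)/0.027298 = -14.626227
  sinθ=-0.120757, cosθ=0.992682
  F = (M+m)·ẍ + m·l·cosθ·θ̈ − m·l·sinθ·θ̇² = 12.937179 + -1.012538 − -0.009974 = 11.934616
step 3→4:
  ẍ = (ẋ'−ẋ)/dt = (0.080814998−-0.199883357)/0.027298 = 10.282744
  θ̈ = (θ̇'−θ̇)/dt = (-1.937402928−-1.487576537)/0.027298 = -16.478364
  sinθ=-0.150191, cosθ=0.988657
  F = (M+m)·ẍ + m·l·cosθ·θ̈ − m·l·sinθ·θ̇² = 14.437744 + -1.136131 − -0.023178 = 13.324791
step 4→5:
  ẍ = (ẋ'−ẋ)/dt = (-0.103106350−0.080814998)/0.027298 = -6.737539
  θ̈ = (θ̇'−θ̇)/dt = (-1.753883865−-1.937402928)/0.027298 = 6.722803
  sinθ=-0.190203, cosθ=0.981745
  F = (M+m)·ẍ + m·l·cosθ·θ̈ − m·l·sinθ·θ̇² = -9.460010 + 0.460275 − -0.049788 = -8.949947
step 5→6:
  ẍ = (ẋ'−ẋ)/dt = (-0.000475384−-0.103106350)/0.027298 = 3.759651
  θ̈ = (θ̇'−θ̇)/dt = (-1.986554076−-1.753883865)/0.027298 = -8.523343
  sinθ=-0.241835, cosθ=0.970317
  F = (M+m)·ẍ + m·l·cosθ·θ̈ − m·l·sinθ·θ̇² = 5.278833 + -0.576756 − -0.051879 = 4.753955
step 6→7:
  ẍ = (ẋ'−ẋ)/dt = (-0.237902528−-0.000475384)/0.027298 = -8.697602
  θ̈ = (θ̇'−θ̇)/dt = (-1.773848980−-1.986554076)/0.027298 = 7.791966
  sinθ=-0.287997, cosθ=0.957631
  F = (M+m)·ẍ + m·l·cosθ·θ̈ − m·l·sinθ·θ̇² = -12.212086 + 0.520372 − -0.079261 = -11.612453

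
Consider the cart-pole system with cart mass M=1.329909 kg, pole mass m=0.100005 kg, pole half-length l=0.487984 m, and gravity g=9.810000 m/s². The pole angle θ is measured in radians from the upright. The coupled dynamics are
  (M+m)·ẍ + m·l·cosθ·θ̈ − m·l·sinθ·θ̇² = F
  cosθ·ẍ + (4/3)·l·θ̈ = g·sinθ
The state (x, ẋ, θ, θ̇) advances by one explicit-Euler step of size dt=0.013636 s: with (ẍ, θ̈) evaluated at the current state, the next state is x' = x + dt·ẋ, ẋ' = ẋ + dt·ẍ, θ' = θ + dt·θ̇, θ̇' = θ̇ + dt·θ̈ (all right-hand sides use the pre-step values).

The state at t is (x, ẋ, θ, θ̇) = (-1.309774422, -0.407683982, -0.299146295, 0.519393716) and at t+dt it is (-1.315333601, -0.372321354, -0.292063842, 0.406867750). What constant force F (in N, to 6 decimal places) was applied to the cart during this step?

ẍ = (ẋ'−ẋ)/dt = (-0.372321354−-0.407683982)/0.013636 = 2.593329
θ̈ = (θ̇'−θ̇)/dt = (0.406867750−0.519393716)/0.013636 = -8.252124
sinθ=-0.294705, cosθ=0.955588
F = (M+m)·ẍ + m·l·cosθ·θ̈ − m·l·sinθ·θ̇² = 3.708237 + -0.384826 − -0.003880 = 3.327291

F = 3.327291 N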